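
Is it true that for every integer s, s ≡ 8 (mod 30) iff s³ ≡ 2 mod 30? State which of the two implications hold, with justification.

Both directions hold.

(→) Suppose s ≡ 8 (mod 30). Write s = 30j + 8. Then (30j + 8)³ = 27000j³ + 21600j² + 5760j + 512 = 30(900j³ + 720j² + 192j + 17) + 2, so s³ ≡ 2 (mod 30).

(←) Conversely, suppose s³ ≡ 2 (mod 30). The only residue r in {0, …, 29} with r³ ≡ 2 (mod 30) is r = 8, so s ≡ 8 (mod 30).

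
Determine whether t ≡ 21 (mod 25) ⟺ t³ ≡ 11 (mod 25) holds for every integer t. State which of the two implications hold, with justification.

(⟹) Suppose t ≡ 21 (mod 25). Write t = 25j + 21. Then (25j + 21)³ = 15625j³ + 39375j² + 33075j + 9261 = 25(625j³ + 1575j² + 1323j + 370) + 11, so t³ ≡ 11 (mod 25).

(⟸) Conversely, suppose t³ ≡ 11 (mod 25). The only residue r in {0, …, 24} with r³ ≡ 11 (mod 25) is r = 21, so t ≡ 21 (mod 25).

Both implications hold.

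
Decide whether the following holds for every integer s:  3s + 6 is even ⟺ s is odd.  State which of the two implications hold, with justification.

Neither implication holds.

[⇒] This fails: s = 6 gives 3s + 6 = 24, which is even, but 6 is even, not odd.

[⇐] This also fails: s = 3 is odd, but 3s + 6 = 15 is odd, not even.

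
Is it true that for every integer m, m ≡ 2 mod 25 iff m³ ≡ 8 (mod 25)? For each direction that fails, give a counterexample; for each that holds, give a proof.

Both implications hold.

(←) Suppose m³ ≡ 8 (mod 25). The only residue r in {0, …, 24} with r³ ≡ 8 (mod 25) is r = 2, so m ≡ 2 (mod 25).

(→) Suppose m ≡ 2 mod 25. Write m = 25j + 2. Then (25j + 2)³ = 15625j³ + 3750j² + 300j + 8 = 25(625j³ + 150j² + 12j) + 8, so m³ ≡ 8 (mod 25).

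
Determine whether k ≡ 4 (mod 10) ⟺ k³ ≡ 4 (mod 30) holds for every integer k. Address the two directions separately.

(←) The residues r modulo 30 with r³ ≡ 4 (mod 30) are exactly {4}, and each is ≡ 4 (mod 10).

(→) This fails: take k = 14. Then 14 ≡ 4 (mod 10), but 14³ = 2744 ≡ 14 (mod 30), not 4.

The forward direction fails; the converse holds.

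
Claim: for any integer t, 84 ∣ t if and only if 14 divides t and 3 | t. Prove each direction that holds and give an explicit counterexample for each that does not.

Not equivalent: only (⇒) holds.

[⇐] This fails: take t = 42. Both 14 ∣ 42 and 3 ∣ 42, yet 42 is not a multiple of 84 (since 42 = 0·84 + 42), so 84 ∤ 42.

[⇒] If 84 ∣ t, write t = 84q. Since 84 = 6·14, t = 14·(6q), so 14 ∣ t; and since 84 = 28·3, t = 3·(28q), so 3 ∣ t.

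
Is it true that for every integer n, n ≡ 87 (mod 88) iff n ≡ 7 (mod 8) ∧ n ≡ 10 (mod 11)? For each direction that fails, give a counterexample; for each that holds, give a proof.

Both directions hold; the statement is true.

[⇒] Suppose n ≡ 87 (mod 88); write n = 88j + 87. Since 8 ∣ 88, reducing mod 8 gives n ≡ 87 ≡ 7 (mod 8); since 11 ∣ 88, reducing mod 11 gives n ≡ 87 ≡ 10 (mod 11).

[⇐] Conversely, if n ≡ 7 (mod 8) and n ≡ 10 (mod 11), then by the Chinese remainder theorem n ≡ 87 (mod 88). This is exactly n ≡ 87 (mod 88).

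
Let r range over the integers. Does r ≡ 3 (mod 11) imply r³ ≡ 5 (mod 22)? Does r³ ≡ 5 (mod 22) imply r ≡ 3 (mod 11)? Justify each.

Only the reverse direction holds.

(⟸) The residues r modulo 22 with r³ ≡ 5 (mod 22) are exactly {3}, and each is ≡ 3 (mod 11).

(⟹) This fails: take r = 14. Then 14 ≡ 3 (mod 11), but 14³ = 2744 ≡ 16 (mod 22), not 5.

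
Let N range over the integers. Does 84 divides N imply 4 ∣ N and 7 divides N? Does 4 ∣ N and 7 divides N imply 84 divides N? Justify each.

Not equivalent: only (⇒) holds.

(⇐) This fails: take N = 28. Both 4 ∣ 28 and 7 ∣ 28, yet 28 is not a multiple of 84 (since 28 = 0·84 + 28), so 84 ∤ 28.

(⇒) If 84 ∣ N, write N = 84q. Since 84 = 21·4, N = 4·(21q), so 4 ∣ N; and since 84 = 12·7, N = 7·(12q), so 7 ∣ N.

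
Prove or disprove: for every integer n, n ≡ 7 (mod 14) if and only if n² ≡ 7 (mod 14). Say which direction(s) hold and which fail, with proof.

The biconditional holds.

Forward direction. Suppose n ≡ 7 (mod 14). Write n = 14j + 7. Then (14j + 7)² = 196j² + 196j + 49 = 14(14j² + 14j + 3) + 7, so n² ≡ 7 (mod 14).

Converse. Suppose n² ≡ 7 (mod 14). The only residue r in {0, …, 13} with r² ≡ 7 (mod 14) is r = 7, so n ≡ 7 (mod 14).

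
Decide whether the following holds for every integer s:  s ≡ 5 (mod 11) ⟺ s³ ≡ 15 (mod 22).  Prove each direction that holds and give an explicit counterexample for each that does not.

(⟹) This fails: take s = 16. Then 16 ≡ 5 (mod 11), but 16³ = 4096 ≡ 4 (mod 22), not 15.

(⟸) Conversely, the residues r modulo 22 with r³ ≡ 15 (mod 22) are exactly {5}, and each is ≡ 5 (mod 11).

(⇒) fails; (⇐) holds.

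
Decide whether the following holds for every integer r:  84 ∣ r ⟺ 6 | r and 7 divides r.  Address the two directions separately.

(⇒) holds; (⇐) fails.

[⇒] If 84 ∣ r, write r = 84q. Since 84 = 14·6, r = 6·(14q), so 6 ∣ r; and since 84 = 12·7, r = 7·(12q), so 7 ∣ r.

[⇐] This fails: take r = 42. Both 6 ∣ 42 and 7 ∣ 42, yet 42 is not a multiple of 84 (since 42 = 0·84 + 42), so 84 ∤ 42.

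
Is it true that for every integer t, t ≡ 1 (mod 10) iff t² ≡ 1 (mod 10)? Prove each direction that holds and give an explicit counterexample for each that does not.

Not equivalent: only (⇒) holds.

(→) Suppose t ≡ 1 (mod 10). Write t = 10j + 1. Then (10j + 1)² = 100j² + 20j + 1 = 10(10j² + 2j) + 1, so t² ≡ 1 (mod 10).

(←) This fails: take t = 9. Then 9² = 81 ≡ 1 (mod 10), yet 9 ≡ 9 (mod 10), not 1.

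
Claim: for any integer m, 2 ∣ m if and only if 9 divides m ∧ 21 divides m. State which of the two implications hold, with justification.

(→) This fails: take m = 2. Certainly 2 ∣ 2, but 9 ∤ 2.

(←) This fails: take m = 63. Both 9 ∣ 63 and 21 ∣ 63, yet 63 is not a multiple of 2 (since 63 = 31·2 + 1), so 2 ∤ 63.

Neither implication holds.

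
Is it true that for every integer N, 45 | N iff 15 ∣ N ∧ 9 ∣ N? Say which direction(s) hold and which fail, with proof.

Converse. Suppose 15 ∣ N and 9 ∣ N. Any common multiple of 15 and 9 is a multiple of their lcm; here lcm(15, 9) = 15·9/gcd(15, 9) = 135/3 = 45, so 45 ∣ N.

Forward direction. If 45 ∣ N, write N = 45q. Since 45 = 3·15, N = 15·(3q), so 15 ∣ N; and since 45 = 5·9, N = 9·(5q), so 9 ∣ N.

The biconditional holds.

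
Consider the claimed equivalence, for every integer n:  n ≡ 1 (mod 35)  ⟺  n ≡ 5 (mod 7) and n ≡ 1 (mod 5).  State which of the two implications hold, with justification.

Both directions fail.

[⇒] This fails: n = 1 gives 1 ≡ 1 (mod 35) but 1 ≡ 1 (mod 7), so the conjunction on the right does not hold.

[⇐] This fails: n = 26 satisfies both congruences on the right (26 ≡ 5 mod 7 and 26 ≡ 1 mod 5) yet 26 ≡ 26 (mod 35), not 1.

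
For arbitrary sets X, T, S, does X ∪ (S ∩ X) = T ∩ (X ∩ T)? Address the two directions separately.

(⟹) This inclusion fails. Take X = {1}, T = ∅, S = ∅; then 1 ∈ X ∪ (S ∩ X) but 1 ∉ T ∩ (X ∩ T).

(⟸) Let x ∈ T ∩ (X ∩ T). Then either x ∈ X ∩ T and x ∉ S; or x ∈ X ∩ T ∩ S. In each case x ∈ X ∪ (S ∩ X), so T ∩ (X ∩ T) ⊆ X ∪ (S ∩ X).

Only the reverse inclusion holds.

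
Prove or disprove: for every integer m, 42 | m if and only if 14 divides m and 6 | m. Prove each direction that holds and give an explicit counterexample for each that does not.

[⇒] If 42 ∣ m, write m = 42q. Since 42 = 3·14, m = 14·(3q), so 14 ∣ m; and since 42 = 7·6, m = 6·(7q), so 6 ∣ m.

[⇐] Suppose 14 ∣ m and 6 ∣ m. Any common multiple of 14 and 6 is a multiple of their lcm; here lcm(14, 6) = 14·6/gcd(14, 6) = 84/2 = 42, so 42 ∣ m.

Both directions hold; the statement is true.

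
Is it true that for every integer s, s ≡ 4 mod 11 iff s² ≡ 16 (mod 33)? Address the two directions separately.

(⇒) This fails: take s = 15. Then 15 ≡ 4 (mod 11), but 15² = 225 ≡ 27 (mod 33), not 16.

(⇐) This fails: take s = 7. Then 7² = 49 ≡ 16 (mod 33), yet 7 ≡ 7 (mod 11), not 4.

(⇒) fails and (⇐) fails.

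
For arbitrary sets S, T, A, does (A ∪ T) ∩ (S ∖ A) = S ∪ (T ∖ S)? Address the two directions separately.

(⊆) holds; (⊇) fails.

Forward inclusion. Let x ∈ (A ∪ T) ∩ (S ∖ A). Then x ∈ S ∩ T and x ∉ A, from which x ∈ S ∪ (T ∖ S).

Reverse inclusion. This inclusion fails. Take S = {1}, T = ∅, A = ∅; then 1 ∈ S ∪ (T ∖ S) but 1 ∉ (A ∪ T) ∩ (S ∖ A).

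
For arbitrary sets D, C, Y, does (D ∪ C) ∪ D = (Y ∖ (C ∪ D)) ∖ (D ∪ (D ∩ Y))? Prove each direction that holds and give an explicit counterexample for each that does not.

(⟹) This inclusion fails. Take D = {1}, C = ∅, Y = ∅; then 1 ∈ (D ∪ C) ∪ D but 1 ∉ (Y ∖ (C ∪ D)) ∖ (D ∪ (D ∩ Y)).

(⟸) This inclusion fails. Take D = ∅, C = ∅, Y = {1}; then 1 ∈ (Y ∖ (C ∪ D)) ∖ (D ∪ (D ∩ Y)) but 1 ∉ (D ∪ C) ∪ D.

Neither inclusion holds.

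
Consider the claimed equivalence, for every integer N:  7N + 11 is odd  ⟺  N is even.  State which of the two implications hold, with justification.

(→) Suppose 7N + 11 is odd. Since 7 is odd, 7N and N have the same parity, so 7N + 11 ≡ N + 11 (mod 2). As 11 is odd, 7N + 11 is odd exactly when N is even. Thus N is even.

(←) Conversely, suppose N is even; write N = 2j. Then 7N + 11 = 7·(2j) + 11 = 2·7j + 11, which is odd.

Both implications hold.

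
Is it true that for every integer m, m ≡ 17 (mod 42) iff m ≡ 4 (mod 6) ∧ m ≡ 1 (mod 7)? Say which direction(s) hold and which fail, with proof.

Neither direction holds.

(→) This fails: m = 17 gives 17 ≡ 17 (mod 42) but 17 ≡ 5 (mod 6), so the conjunction on the right does not hold.

(←) This fails: m = 22 satisfies both congruences on the right (22 ≡ 4 mod 6 and 22 ≡ 1 mod 7) yet 22 ≡ 22 (mod 42), not 17.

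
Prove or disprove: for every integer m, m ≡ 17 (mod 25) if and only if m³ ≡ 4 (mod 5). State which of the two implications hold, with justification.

(→) This fails: take m = 17. Then 17 ≡ 17 (mod 25), but 17³ = 4913 ≡ 3 (mod 5), not 4.

(←) This fails: take m = 4. Then 4³ = 64 ≡ 4 (mod 5), yet 4 ≡ 4 (mod 25), not 17.

(⇒) fails and (⇐) fails.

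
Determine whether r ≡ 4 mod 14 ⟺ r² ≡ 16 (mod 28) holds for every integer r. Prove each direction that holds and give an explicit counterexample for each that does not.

Only the forward direction holds.

(⇒) Suppose r ≡ 4 (mod 14). Working modulo 28, r ∈ {4, 18}; for each such r, r² ≡ 16 (mod 28).

(⇐) This fails: take r = 10. Then 10² = 100 ≡ 16 (mod 28), yet 10 ≡ 10 (mod 14), not 4.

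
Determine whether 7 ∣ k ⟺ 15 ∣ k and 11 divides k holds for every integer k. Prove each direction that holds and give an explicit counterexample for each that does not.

(→) This fails: take k = 7. Certainly 7 ∣ 7, but 15 ∤ 7.

(←) This fails: take k = 165. Both 15 ∣ 165 and 11 ∣ 165, yet 165 is not a multiple of 7 (since 165 = 23·7 + 4), so 7 ∤ 165.

Neither direction holds.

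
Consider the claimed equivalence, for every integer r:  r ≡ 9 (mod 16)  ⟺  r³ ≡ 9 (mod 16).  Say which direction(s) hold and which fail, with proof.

(⇐) Suppose r³ ≡ 9 (mod 16). The only residue r in {0, …, 15} with r³ ≡ 9 (mod 16) is r = 9, so r ≡ 9 (mod 16).

(⇒) Suppose r ≡ 9 (mod 16). Write r = 16j + 9. Then (16j + 9)³ = 4096j³ + 6912j² + 3888j + 729 = 16(256j³ + 432j² + 243j + 45) + 9, so r³ ≡ 9 (mod 16).

Both directions hold; the statement is true.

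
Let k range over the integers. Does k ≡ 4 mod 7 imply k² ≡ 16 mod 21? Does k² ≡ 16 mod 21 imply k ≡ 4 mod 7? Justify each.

(→) This fails: take k = 18. Then 18 ≡ 4 (mod 7), but 18² = 324 ≡ 9 (mod 21), not 16.

(←) This fails: take k = 10. Then 10² = 100 ≡ 16 (mod 21), yet 10 ≡ 3 (mod 7), not 4.

Neither direction holds.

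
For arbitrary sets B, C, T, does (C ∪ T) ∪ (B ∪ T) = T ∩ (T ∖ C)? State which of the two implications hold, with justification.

(⊆) This inclusion fails. Take B = {1}, C = ∅, T = ∅; then 1 ∈ (C ∪ T) ∪ (B ∪ T) but 1 ∉ T ∩ (T ∖ C).

(⊇) Let x ∈ T ∩ (T ∖ C). Then either x ∈ T and x ∉ B, C; or x ∈ B ∩ T and x ∉ C. In each case x ∈ (C ∪ T) ∪ (B ∪ T), so T ∩ (T ∖ C) ⊆ (C ∪ T) ∪ (B ∪ T).

Only the reverse inclusion holds.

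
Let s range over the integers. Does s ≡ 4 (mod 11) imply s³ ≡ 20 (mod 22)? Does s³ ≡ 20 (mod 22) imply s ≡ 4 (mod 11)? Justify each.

Only the reverse direction holds.

(⟹) This fails: take s = 15. Then 15 ≡ 4 (mod 11), but 15³ = 3375 ≡ 9 (mod 22), not 20.

(⟸) Conversely, the residues r modulo 22 with r³ ≡ 20 (mod 22) are exactly {4}, and each is ≡ 4 (mod 11).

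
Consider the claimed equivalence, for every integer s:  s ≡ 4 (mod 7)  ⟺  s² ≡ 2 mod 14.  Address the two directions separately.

Both directions fail.

Forward direction. This fails: take s = 11. Then 11 ≡ 4 (mod 7), but 11² = 121 ≡ 9 (mod 14), not 2.

Converse. This fails: take s = 10. Then 10² = 100 ≡ 2 (mod 14), yet 10 ≡ 3 (mod 7), not 4.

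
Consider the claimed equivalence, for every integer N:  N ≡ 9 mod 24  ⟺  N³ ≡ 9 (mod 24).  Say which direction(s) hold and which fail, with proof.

(←) Suppose N³ ≡ 9 (mod 24). The only residue r in {0, …, 23} with r³ ≡ 9 (mod 24) is r = 9, so N ≡ 9 (mod 24).

(→) Suppose N ≡ 9 mod 24. Write N = 24j + 9. Then (24j + 9)³ = 13824j³ + 15552j² + 5832j + 729 = 24(576j³ + 648j² + 243j + 30) + 9, so N³ ≡ 9 (mod 24).

Both directions hold; the statement is true.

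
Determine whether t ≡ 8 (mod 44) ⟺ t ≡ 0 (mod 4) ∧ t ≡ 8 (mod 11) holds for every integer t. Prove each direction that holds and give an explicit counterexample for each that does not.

(→) Suppose t ≡ 8 (mod 44); write t = 44j + 8. Since 4 ∣ 44, reducing mod 4 gives t ≡ 8 ≡ 0 (mod 4); since 11 ∣ 44, reducing mod 11 gives t ≡ 8 (mod 11).

(←) Conversely, if t ≡ 0 (mod 4) and t ≡ 8 (mod 11), then by the Chinese remainder theorem t ≡ 8 (mod 44). This is exactly t ≡ 8 (mod 44).

Both implications hold.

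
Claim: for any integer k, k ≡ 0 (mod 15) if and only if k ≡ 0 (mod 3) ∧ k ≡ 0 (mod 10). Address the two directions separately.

(⟹) This fails: k = 15 gives 15 ≡ 0 (mod 15) but 15 ≡ 5 (mod 10), so the conjunction on the right does not hold.

(⟸) Conversely, if k ≡ 0 (mod 3) and k ≡ 0 (mod 10), then by the Chinese remainder theorem k ≡ 0 (mod 30). Since 0 ≡ 0 (mod 15) and 15 ∣ 30, we get k ≡ 0 (mod 15).

The forward direction fails; the converse holds.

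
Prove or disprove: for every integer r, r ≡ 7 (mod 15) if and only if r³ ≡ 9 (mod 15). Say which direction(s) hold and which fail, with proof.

Both directions fail.

(⇒) This fails: take r = 7. Then 7 ≡ 7 (mod 15), but 7³ = 343 ≡ 13 (mod 15), not 9.

(⇐) This fails: take r = 9. Then 9³ = 729 ≡ 9 (mod 15), yet 9 ≡ 9 (mod 15), not 7.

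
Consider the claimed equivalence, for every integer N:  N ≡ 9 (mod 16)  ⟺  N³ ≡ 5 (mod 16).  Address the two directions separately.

Neither direction holds.

(⟹) This fails: take N = 9. Then 9 ≡ 9 (mod 16), but 9³ = 729 ≡ 9 (mod 16), not 5.

(⟸) This fails: take N = 13. Then 13³ = 2197 ≡ 5 (mod 16), yet 13 ≡ 13 (mod 16), not 9.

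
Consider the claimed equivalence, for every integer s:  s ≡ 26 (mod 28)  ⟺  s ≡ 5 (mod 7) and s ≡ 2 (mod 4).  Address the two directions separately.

Equivalent; both directions hold.

[⇒] Suppose s ≡ 26 (mod 28); write s = 28j + 26. Since 7 ∣ 28, reducing mod 7 gives s ≡ 26 ≡ 5 (mod 7); since 4 ∣ 28, reducing mod 4 gives s ≡ 26 ≡ 2 (mod 4).

[⇐] Conversely, if s ≡ 5 (mod 7) and s ≡ 2 (mod 4), then by the Chinese remainder theorem s ≡ 26 (mod 28). This is exactly s ≡ 26 (mod 28).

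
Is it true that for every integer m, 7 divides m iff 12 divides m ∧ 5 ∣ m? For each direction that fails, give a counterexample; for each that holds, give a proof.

[⇒] This fails: take m = 7. Certainly 7 ∣ 7, but 12 ∤ 7.

[⇐] This fails: take m = 60. Both 12 ∣ 60 and 5 ∣ 60, yet 60 is not a multiple of 7 (since 60 = 8·7 + 4), so 7 ∤ 60.

Both directions fail.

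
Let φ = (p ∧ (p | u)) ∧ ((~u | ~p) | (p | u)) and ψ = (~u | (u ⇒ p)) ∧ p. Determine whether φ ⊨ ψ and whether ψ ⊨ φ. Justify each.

Both directions hold; the statement is true.

[⇒] Assume the antecedent. If u is true, the antecedent forces (u = T, p = T), and (~u | (u ⇒ p)) ∧ p holds there. If u is false, the antecedent forces (u = F, p = T), and (~u | (u ⇒ p)) ∧ p holds there. Either way (~u | (u ⇒ p)) ∧ p holds.

[⇐] Assume the antecedent. If u is true, the antecedent forces (u = T, p = T), and the consequent holds there. If u is false, the antecedent forces (u = F, p = T), and the consequent holds there. Either way the consequent holds.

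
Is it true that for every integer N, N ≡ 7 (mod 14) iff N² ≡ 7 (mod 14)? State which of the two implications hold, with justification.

Converse. Suppose N² ≡ 7 (mod 14). The only residue r in {0, …, 13} with r² ≡ 7 (mod 14) is r = 7, so N ≡ 7 (mod 14).

Forward direction. Suppose N ≡ 7 (mod 14). Write N = 14j + 7. Then (14j + 7)² = 196j² + 196j + 49 = 14(14j² + 14j + 3) + 7, so N² ≡ 7 (mod 14).

The biconditional holds.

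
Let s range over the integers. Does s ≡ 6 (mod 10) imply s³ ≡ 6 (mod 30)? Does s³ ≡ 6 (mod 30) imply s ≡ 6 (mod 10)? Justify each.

Not equivalent: only (⇐) holds.

(→) This fails: take s = 16. Then 16 ≡ 6 (mod 10), but 16³ = 4096 ≡ 16 (mod 30), not 6.

(←) Conversely, the residues r modulo 30 with r³ ≡ 6 (mod 30) are exactly {6}, and each is ≡ 6 (mod 10).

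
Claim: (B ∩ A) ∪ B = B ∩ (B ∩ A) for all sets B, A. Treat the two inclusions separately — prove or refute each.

Forward inclusion. This inclusion fails. Take B = {1}, A = ∅; then 1 ∈ (B ∩ A) ∪ B but 1 ∉ B ∩ (B ∩ A).

Reverse inclusion. Let x ∈ B ∩ (B ∩ A). Then x ∈ B ∩ A, from which x ∈ (B ∩ A) ∪ B.

(⊆) fails; (⊇) holds.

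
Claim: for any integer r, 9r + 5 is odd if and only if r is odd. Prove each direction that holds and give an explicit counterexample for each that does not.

(⇒) fails and (⇐) fails.

(⟹) This fails: r = 6 gives 9r + 5 = 59, which is odd, but 6 is even, not odd.

(⟸) This also fails: r = 5 is odd, but 9r + 5 = 50 is even, not odd.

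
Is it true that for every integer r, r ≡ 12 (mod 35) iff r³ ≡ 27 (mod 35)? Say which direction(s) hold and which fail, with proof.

(⇒) This fails: take r = 12. Then 12 ≡ 12 (mod 35), but 12³ = 1728 ≡ 13 (mod 35), not 27.

(⇐) This fails: take r = 3. Then 3³ = 27 ≡ 27 (mod 35), yet 3 ≡ 3 (mod 35), not 12.

Both directions fail.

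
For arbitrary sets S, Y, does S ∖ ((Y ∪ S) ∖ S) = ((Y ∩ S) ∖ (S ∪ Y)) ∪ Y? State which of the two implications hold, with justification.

Both inclusions fail.

Forward inclusion. This inclusion fails. Take S = {1}, Y = ∅; then 1 ∈ S ∖ ((Y ∪ S) ∖ S) but 1 ∉ ((Y ∩ S) ∖ (S ∪ Y)) ∪ Y.

Reverse inclusion. This inclusion fails. Take S = ∅, Y = {1}; then 1 ∈ ((Y ∩ S) ∖ (S ∪ Y)) ∪ Y but 1 ∉ S ∖ ((Y ∪ S) ∖ S).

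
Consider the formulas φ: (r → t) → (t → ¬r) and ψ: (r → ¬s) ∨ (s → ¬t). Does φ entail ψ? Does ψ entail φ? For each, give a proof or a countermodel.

Not equivalent: only (⇒) holds.

(←) This fails. Under r = T, t = T, s = F, the left side is false but the right side is true.

(→) Assume the antecedent. If r is true, the antecedent forces (r = T, t = F, s = F) or (r = T, t = F, s = T), and (r → ¬s) ∨ (s → ¬t) holds there. If r is false, (r → ¬s) ∨ (s → ¬t) reduces to true regardless of the other variables. Either way (r → ¬s) ∨ (s → ¬t) holds.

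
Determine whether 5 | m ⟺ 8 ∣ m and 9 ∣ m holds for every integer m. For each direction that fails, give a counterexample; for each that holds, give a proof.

Forward direction. This fails: take m = 5. Certainly 5 ∣ 5, but 8 ∤ 5.

Converse. This fails: take m = 72. Both 8 ∣ 72 and 9 ∣ 72, yet 72 is not a multiple of 5 (since 72 = 14·5 + 2), so 5 ∤ 72.

Neither implication holds.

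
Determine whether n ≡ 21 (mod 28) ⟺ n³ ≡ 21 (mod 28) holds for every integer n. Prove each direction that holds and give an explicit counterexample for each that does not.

Forward direction. Suppose n ≡ 21 (mod 28). Write n = 28j + 21. Then (28j + 21)³ = 21952j³ + 49392j² + 37044j + 9261 = 28(784j³ + 1764j² + 1323j + 330) + 21, so n³ ≡ 21 (mod 28).

Converse. Suppose n³ ≡ 21 (mod 28). The only residue r in {0, …, 27} with r³ ≡ 21 (mod 28) is r = 21, so n ≡ 21 (mod 28).

Both directions hold; the statement is true.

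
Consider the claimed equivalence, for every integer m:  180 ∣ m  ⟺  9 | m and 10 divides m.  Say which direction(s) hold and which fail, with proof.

[⇒] If 180 ∣ m, write m = 180q. Since 180 = 20·9, m = 9·(20q), so 9 ∣ m; and since 180 = 18·10, m = 10·(18q), so 10 ∣ m.

[⇐] This fails: take m = 90. Both 9 ∣ 90 and 10 ∣ 90, yet 90 is not a multiple of 180 (since 90 = 0·180 + 90), so 180 ∤ 90.

(⇒) holds; (⇐) fails.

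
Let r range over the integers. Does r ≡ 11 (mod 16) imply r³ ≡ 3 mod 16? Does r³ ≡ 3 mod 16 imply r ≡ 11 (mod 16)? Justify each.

Both implications hold.

(⇒) Suppose r ≡ 11 (mod 16). Write r = 16j + 11. Then (16j + 11)³ = 4096j³ + 8448j² + 5808j + 1331 = 16(256j³ + 528j² + 363j + 83) + 3, so r³ ≡ 3 (mod 16).

(⇐) Conversely, suppose r³ ≡ 3 (mod 16). The only residue r in {0, …, 15} with r³ ≡ 3 (mod 16) is r = 11, so r ≡ 11 (mod 16).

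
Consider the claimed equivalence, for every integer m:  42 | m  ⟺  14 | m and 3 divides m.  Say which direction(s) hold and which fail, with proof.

Both implications hold.

[⇒] If 42 ∣ m, write m = 42q. Since 42 = 3·14, m = 14·(3q), so 14 ∣ m; and since 42 = 14·3, m = 3·(14q), so 3 ∣ m.

[⇐] Suppose 14 ∣ m and 3 ∣ m. Any common multiple of 14 and 3 is a multiple of their lcm; here gcd(14, 3) = 1, so lcm(14, 3) = 14·3 = 42, so 42 ∣ m.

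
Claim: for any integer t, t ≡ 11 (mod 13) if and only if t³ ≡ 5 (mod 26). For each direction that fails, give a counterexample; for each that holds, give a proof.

(⟹) This fails: take t = 24. Then 24 ≡ 11 (mod 13), but 24³ = 13824 ≡ 18 (mod 26), not 5.

(⟸) This fails: take t = 7. Then 7³ = 343 ≡ 5 (mod 26), yet 7 ≡ 7 (mod 13), not 11.

(⇒) fails and (⇐) fails.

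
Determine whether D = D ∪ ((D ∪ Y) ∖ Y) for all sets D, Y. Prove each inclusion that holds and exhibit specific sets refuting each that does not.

Both inclusions hold.

(⊇) Let x ∈ D ∪ ((D ∪ Y) ∖ Y). Then either x ∈ D and x ∉ Y; or x ∈ D ∩ Y. In each case x ∈ D, so D ∪ ((D ∪ Y) ∖ Y) ⊆ D.

(⊆) Let x ∈ D. Then either x ∈ D and x ∉ Y; or x ∈ D ∩ Y. In each case x ∈ D ∪ ((D ∪ Y) ∖ Y), so D ⊆ D ∪ ((D ∪ Y) ∖ Y).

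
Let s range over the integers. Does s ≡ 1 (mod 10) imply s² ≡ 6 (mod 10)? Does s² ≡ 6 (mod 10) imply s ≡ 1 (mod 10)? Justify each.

Neither implication holds.

[⇒] This fails: take s = 1. Then 1 ≡ 1 (mod 10), but 1² = 1 ≡ 1 (mod 10), not 6.

[⇐] This fails: take s = 4. Then 4² = 16 ≡ 6 (mod 10), yet 4 ≡ 4 (mod 10), not 1.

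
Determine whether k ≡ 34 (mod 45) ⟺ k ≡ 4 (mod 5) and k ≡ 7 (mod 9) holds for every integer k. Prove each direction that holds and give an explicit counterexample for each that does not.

Both implications hold.

[⇒] Suppose k ≡ 34 (mod 45); write k = 45j + 34. Since 5 ∣ 45, reducing mod 5 gives k ≡ 34 ≡ 4 (mod 5); since 9 ∣ 45, reducing mod 9 gives k ≡ 34 ≡ 7 (mod 9).

[⇐] Conversely, if k ≡ 4 (mod 5) and k ≡ 7 (mod 9), then by the Chinese remainder theorem k ≡ 34 (mod 45). This is exactly k ≡ 34 (mod 45).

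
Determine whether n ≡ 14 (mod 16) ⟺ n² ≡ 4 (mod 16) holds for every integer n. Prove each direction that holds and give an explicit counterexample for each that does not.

Not equivalent: only (⇒) holds.

(⇒) Suppose n ≡ 14 (mod 16). Write n = 16j + 14. Then (16j + 14)² = 256j² + 448j + 196 = 16(16j² + 28j + 12) + 4, so n² ≡ 4 (mod 16).

(⇐) This fails: take n = 2. Then 2² = 4 ≡ 4 (mod 16), yet 2 ≡ 2 (mod 16), not 14.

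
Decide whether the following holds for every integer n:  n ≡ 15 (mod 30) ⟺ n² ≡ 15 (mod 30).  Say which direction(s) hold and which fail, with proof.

Both directions hold; the statement is true.

(⇒) Suppose n ≡ 15 (mod 30). Write n = 30j + 15. Then (30j + 15)² = 900j² + 900j + 225 = 30(30j² + 30j + 7) + 15, so n² ≡ 15 (mod 30).

(⇐) Conversely, suppose n² ≡ 15 (mod 30). The only residue r in {0, …, 29} with r² ≡ 15 (mod 30) is r = 15, so n ≡ 15 (mod 30).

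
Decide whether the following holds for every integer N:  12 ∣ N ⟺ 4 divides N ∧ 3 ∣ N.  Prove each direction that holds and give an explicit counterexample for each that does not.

The biconditional holds.

Converse. Suppose 4 ∣ N and 3 ∣ N. Any common multiple of 4 and 3 is a multiple of their lcm; here gcd(4, 3) = 1, so lcm(4, 3) = 4·3 = 12, so 12 ∣ N.

Forward direction. If 12 ∣ N, write N = 12q. Since 12 = 3·4, N = 4·(3q), so 4 ∣ N; and since 12 = 4·3, N = 3·(4q), so 3 ∣ N.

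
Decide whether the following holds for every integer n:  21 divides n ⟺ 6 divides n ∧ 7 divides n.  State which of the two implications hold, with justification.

(⇒) fails; (⇐) holds.

Forward direction. This fails: take n = 21. Certainly 21 ∣ 21, but 6 ∤ 21.

Converse. Suppose 6 ∣ n and 7 ∣ n. Any common multiple of 6 and 7 is a multiple of their lcm; here gcd(6, 7) = 1, so lcm(6, 7) = 6·7 = 42, so 42 ∣ n. Since 21 ∣ 42, it follows that 21 ∣ n.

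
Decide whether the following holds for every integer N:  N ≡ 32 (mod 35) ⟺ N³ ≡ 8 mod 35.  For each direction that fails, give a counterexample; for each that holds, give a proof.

(⇒) Suppose N ≡ 32 (mod 35). Write N = 35j + 32. Then (35j + 32)³ = 42875j³ + 117600j² + 107520j + 32768 = 35(1225j³ + 3360j² + 3072j + 936) + 8, so N³ ≡ 8 (mod 35).

(⇐) This fails: take N = 2. Then 2³ = 8 ≡ 8 (mod 35), yet 2 ≡ 2 (mod 35), not 32.

Not equivalent: only (⇒) holds.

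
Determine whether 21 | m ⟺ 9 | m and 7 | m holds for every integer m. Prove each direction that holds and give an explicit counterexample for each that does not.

(⇒) This fails: take m = 21. Certainly 21 ∣ 21, but 9 ∤ 21.

(⇐) Suppose 9 ∣ m and 7 ∣ m. Any common multiple of 9 and 7 is a multiple of their lcm; here gcd(9, 7) = 1, so lcm(9, 7) = 9·7 = 63, so 63 ∣ m. Since 21 ∣ 63, it follows that 21 ∣ m.

Only the converse holds.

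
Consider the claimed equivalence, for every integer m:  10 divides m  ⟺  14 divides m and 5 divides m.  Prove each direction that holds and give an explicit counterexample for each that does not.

Only the reverse direction holds.

(⟹) This fails: take m = 10. Certainly 10 ∣ 10, but 14 ∤ 10.

(⟸) Suppose 14 ∣ m and 5 ∣ m. Any common multiple of 14 and 5 is a multiple of their lcm; here gcd(14, 5) = 1, so lcm(14, 5) = 14·5 = 70, so 70 ∣ m. Since 10 ∣ 70, it follows that 10 ∣ m.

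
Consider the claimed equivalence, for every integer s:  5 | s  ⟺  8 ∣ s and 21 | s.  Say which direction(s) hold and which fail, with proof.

Neither implication holds.

[⇒] This fails: take s = 5. Certainly 5 ∣ 5, but 8 ∤ 5.

[⇐] This fails: take s = 168. Both 8 ∣ 168 and 21 ∣ 168, yet 168 is not a multiple of 5 (since 168 = 33·5 + 3), so 5 ∤ 168.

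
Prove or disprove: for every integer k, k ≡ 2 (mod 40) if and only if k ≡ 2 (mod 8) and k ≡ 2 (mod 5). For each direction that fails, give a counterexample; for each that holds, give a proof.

Both implications hold.

(⇒) Suppose k ≡ 2 (mod 40); write k = 40j + 2. Since 8 ∣ 40, reducing mod 8 gives k ≡ 2 (mod 8); since 5 ∣ 40, reducing mod 5 gives k ≡ 2 (mod 5).

(⇐) Conversely, if k ≡ 2 (mod 8) and k ≡ 2 (mod 5), then by the Chinese remainder theorem k ≡ 2 (mod 40). This is exactly k ≡ 2 (mod 40).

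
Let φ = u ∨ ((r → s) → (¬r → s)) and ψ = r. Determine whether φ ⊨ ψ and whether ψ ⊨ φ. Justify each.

(⇒) This fails. Under u = T, r = F, s = F, the left side is true but the right side is false.

(⇐) Assume the antecedent. If u is true, u ∨ ((r → s) → (¬r → s)) reduces to true regardless of the other variables. If u is false, the antecedent forces (u = F, r = T, s = F) or (u = F, r = T, s = T), and u ∨ ((r → s) → (¬r → s)) holds there. Either way u ∨ ((r → s) → (¬r → s)) holds.

Only the converse holds.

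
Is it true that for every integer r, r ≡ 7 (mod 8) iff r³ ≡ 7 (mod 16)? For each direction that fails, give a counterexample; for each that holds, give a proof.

[⇒] This fails: take r = 15. Then 15 ≡ 7 (mod 8), but 15³ = 3375 ≡ 15 (mod 16), not 7.

[⇐] Conversely, the residues r modulo 16 with r³ ≡ 7 (mod 16) are exactly {7}, and each is ≡ 7 (mod 8).

The forward direction fails; the converse holds.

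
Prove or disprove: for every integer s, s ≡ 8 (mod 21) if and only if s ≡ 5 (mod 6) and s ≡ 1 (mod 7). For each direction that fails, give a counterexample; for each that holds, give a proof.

(⟸) If s ≡ 5 (mod 6) and s ≡ 1 (mod 7), then by the Chinese remainder theorem s ≡ 29 (mod 42). Since 29 ≡ 8 (mod 21) and 21 ∣ 42, we get s ≡ 8 (mod 21).

(⟹) This fails: s = 8 gives 8 ≡ 8 (mod 21) but 8 ≡ 2 (mod 6), so the conjunction on the right does not hold.

Not equivalent: only (⇐) holds.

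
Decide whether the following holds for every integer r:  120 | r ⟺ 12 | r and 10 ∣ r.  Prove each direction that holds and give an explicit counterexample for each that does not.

(⟹) If 120 ∣ r, write r = 120q. Since 120 = 10·12, r = 12·(10q), so 12 ∣ r; and since 120 = 12·10, r = 10·(12q), so 10 ∣ r.

(⟸) This fails: take r = 60. Both 12 ∣ 60 and 10 ∣ 60, yet 60 is not a multiple of 120 (since 60 = 0·120 + 60), so 120 ∤ 60.

Only the forward implication holds.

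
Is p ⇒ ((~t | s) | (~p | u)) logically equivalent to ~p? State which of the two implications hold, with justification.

[⇒] This fails. Under t = F, p = T, u = F, s = F, the left side is true but the right side is false.

[⇐] Assume the antecedent. If p is true, the antecedent cannot hold. If p is false, p ⇒ ((~t | s) | (~p | u)) reduces to true regardless of the other variables. Either way p ⇒ ((~t | s) | (~p | u)) holds.

Only the converse holds.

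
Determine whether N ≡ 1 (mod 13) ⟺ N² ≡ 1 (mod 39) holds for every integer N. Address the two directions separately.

(⟹) This fails: take N = 27. Then 27 ≡ 1 (mod 13), but 27² = 729 ≡ 27 (mod 39), not 1.

(⟸) This fails: take N = 25. Then 25² = 625 ≡ 1 (mod 39), yet 25 ≡ 12 (mod 13), not 1.

Neither direction holds.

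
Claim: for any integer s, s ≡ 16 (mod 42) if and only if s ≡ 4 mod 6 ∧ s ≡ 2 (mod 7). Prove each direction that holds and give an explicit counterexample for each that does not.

Converse. If s ≡ 4 (mod 6) and s ≡ 2 (mod 7), then by the Chinese remainder theorem s ≡ 16 (mod 42). This is exactly s ≡ 16 (mod 42).

Forward direction. Suppose s ≡ 16 (mod 42); write s = 42j + 16. Since 6 ∣ 42, reducing mod 6 gives s ≡ 16 ≡ 4 (mod 6); since 7 ∣ 42, reducing mod 7 gives s ≡ 16 ≡ 2 (mod 7).

Both directions hold.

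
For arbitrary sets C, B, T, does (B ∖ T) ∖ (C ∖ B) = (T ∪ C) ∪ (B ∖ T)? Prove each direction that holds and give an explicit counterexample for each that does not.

(⊆) Let x ∈ (B ∖ T) ∖ (C ∖ B). Then either x ∈ B and x ∉ C, T; or x ∈ C ∩ B and x ∉ T. In each case x ∈ (T ∪ C) ∪ (B ∖ T), so (B ∖ T) ∖ (C ∖ B) ⊆ (T ∪ C) ∪ (B ∖ T).

(⊇) This inclusion fails. Take C = {1}, B = ∅, T = ∅; then 1 ∈ (T ∪ C) ∪ (B ∖ T) but 1 ∉ (B ∖ T) ∖ (C ∖ B).

The sets are not equal: only the forward inclusion holds.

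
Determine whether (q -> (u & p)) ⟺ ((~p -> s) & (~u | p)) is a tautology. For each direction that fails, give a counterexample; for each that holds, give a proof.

(⇒) fails and (⇐) fails.

Forward direction. This fails. Under p = F, q = F, u = F, s = F, the left side is true but the right side is false.

Converse. This fails. Under p = T, q = T, u = F, s = F, the left side is false but the right side is true.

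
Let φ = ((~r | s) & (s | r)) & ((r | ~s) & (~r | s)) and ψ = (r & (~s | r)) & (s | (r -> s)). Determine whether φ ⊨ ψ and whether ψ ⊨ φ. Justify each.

Both directions hold; the statement is true.

(⟹) Assume the antecedent. If s is true, the antecedent forces (s = T, r = T), and the consequent holds there. If s is false, the antecedent cannot hold. Either way the consequent holds.

(⟸) Assume the antecedent. If s is true, the antecedent forces (s = T, r = T), and the consequent holds there. If s is false, the antecedent cannot hold. Either way the consequent holds.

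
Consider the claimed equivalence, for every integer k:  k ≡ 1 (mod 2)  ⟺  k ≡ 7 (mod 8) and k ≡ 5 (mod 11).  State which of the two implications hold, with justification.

Only the converse holds.

Converse. If k ≡ 7 (mod 8) and k ≡ 5 (mod 11), then by the Chinese remainder theorem k ≡ 71 (mod 88). Since 71 ≡ 1 (mod 2) and 2 ∣ 88, we get k ≡ 1 (mod 2).

Forward direction. This fails: k = 1 gives 1 ≡ 1 (mod 2) but 1 ≡ 1 (mod 8), so the conjunction on the right does not hold.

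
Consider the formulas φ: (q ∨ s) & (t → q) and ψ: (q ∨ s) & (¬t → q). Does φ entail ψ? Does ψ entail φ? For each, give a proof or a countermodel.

Neither direction holds.

(⟹) This fails. Under s = T, q = F, t = F, the left side is true but the right side is false.

(⟸) This fails. Under s = T, q = F, t = T, the left side is false but the right side is true.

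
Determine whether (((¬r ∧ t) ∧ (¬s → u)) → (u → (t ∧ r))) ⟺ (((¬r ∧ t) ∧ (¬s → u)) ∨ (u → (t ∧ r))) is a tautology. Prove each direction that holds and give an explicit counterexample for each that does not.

(→) This fails. Under r = F, u = T, s = F, t = F, the left side is true but the right side is false.

(←) This fails. Under r = F, u = T, s = F, t = T, the left side is false but the right side is true.

Neither implication holds.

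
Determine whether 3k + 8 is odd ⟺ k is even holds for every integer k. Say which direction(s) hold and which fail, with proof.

(⟹) This fails: k = 7 gives 3k + 8 = 29, which is odd, but 7 is odd, not even.

(⟸) This also fails: k = 0 is even, but 3k + 8 = 8 is even, not odd.

Both directions fail.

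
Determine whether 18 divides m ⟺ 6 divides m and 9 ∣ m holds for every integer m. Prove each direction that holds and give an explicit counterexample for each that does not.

(⟹) If 18 ∣ m, write m = 18q. Since 18 = 3·6, m = 6·(3q), so 6 ∣ m; and since 18 = 2·9, m = 9·(2q), so 9 ∣ m.

(⟸) Suppose 6 ∣ m and 9 ∣ m. Any common multiple of 6 and 9 is a multiple of their lcm; here lcm(6, 9) = 6·9/gcd(6, 9) = 54/3 = 18, so 18 ∣ m.

Equivalent; both directions hold.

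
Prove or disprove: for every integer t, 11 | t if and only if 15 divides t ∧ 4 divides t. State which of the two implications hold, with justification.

(⇒) fails and (⇐) fails.

(⟹) This fails: take t = 11. Certainly 11 ∣ 11, but 15 ∤ 11.

(⟸) This fails: take t = 60. Both 15 ∣ 60 and 4 ∣ 60, yet 60 is not a multiple of 11 (since 60 = 5·11 + 5), so 11 ∤ 60.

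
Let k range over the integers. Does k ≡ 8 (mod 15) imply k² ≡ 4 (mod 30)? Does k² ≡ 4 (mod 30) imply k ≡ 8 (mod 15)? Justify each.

[⇒] This fails: take k = 23. Then 23 ≡ 8 (mod 15), but 23² = 529 ≡ 19 (mod 30), not 4.

[⇐] This fails: take k = 2. Then 2² = 4 ≡ 4 (mod 30), yet 2 ≡ 2 (mod 15), not 8.

Neither implication holds.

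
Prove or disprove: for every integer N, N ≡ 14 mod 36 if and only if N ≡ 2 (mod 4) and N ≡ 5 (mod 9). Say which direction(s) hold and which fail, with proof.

The biconditional holds.

(→) Suppose N ≡ 14 (mod 36); write N = 36j + 14. Since 4 ∣ 36, reducing mod 4 gives N ≡ 14 ≡ 2 (mod 4); since 9 ∣ 36, reducing mod 9 gives N ≡ 14 ≡ 5 (mod 9).

(←) Conversely, if N ≡ 2 (mod 4) and N ≡ 5 (mod 9), then by the Chinese remainder theorem N ≡ 14 (mod 36). This is exactly N ≡ 14 (mod 36).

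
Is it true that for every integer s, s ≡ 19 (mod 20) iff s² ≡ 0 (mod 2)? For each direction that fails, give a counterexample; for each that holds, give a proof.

(⇒) fails and (⇐) fails.

[⇒] This fails: take s = 19. Then 19 ≡ 19 (mod 20), but 19² = 361 ≡ 1 (mod 2), not 0.

[⇐] This fails: take s = 0. Then 0² = 0 ≡ 0 (mod 2), yet 0 ≡ 0 (mod 20), not 19.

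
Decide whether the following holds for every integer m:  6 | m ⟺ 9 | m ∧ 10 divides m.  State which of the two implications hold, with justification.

The forward direction fails; the converse holds.

Forward direction. This fails: take m = 6. Certainly 6 ∣ 6, but 9 ∤ 6.

Converse. Suppose 9 ∣ m and 10 ∣ m. Any common multiple of 9 and 10 is a multiple of their lcm; here gcd(9, 10) = 1, so lcm(9, 10) = 9·10 = 90, so 90 ∣ m. Since 6 ∣ 90, it follows that 6 ∣ m.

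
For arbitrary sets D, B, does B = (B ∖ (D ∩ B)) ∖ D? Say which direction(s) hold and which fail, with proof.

Forward inclusion. This inclusion fails. Take D = {1}, B = {1}; then 1 ∈ B but 1 ∉ (B ∖ (D ∩ B)) ∖ D.

Reverse inclusion. Let x ∈ (B ∖ (D ∩ B)) ∖ D. Then x ∈ B and x ∉ D, from which x ∈ B.

The sets are not equal: only the reverse inclusion holds.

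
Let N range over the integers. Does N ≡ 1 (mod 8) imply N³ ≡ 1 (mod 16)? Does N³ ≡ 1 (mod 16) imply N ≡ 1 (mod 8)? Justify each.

(⟸) The residues r modulo 16 with r³ ≡ 1 (mod 16) are exactly {1}, and each is ≡ 1 (mod 8).

(⟹) This fails: take N = 9. Then 9 ≡ 1 (mod 8), but 9³ = 729 ≡ 9 (mod 16), not 1.

The forward direction fails; the converse holds.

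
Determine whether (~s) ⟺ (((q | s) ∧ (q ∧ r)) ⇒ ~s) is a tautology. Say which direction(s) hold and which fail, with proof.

[⇒] Assume the antecedent. If r is true, the antecedent forces (r = T, q = F, s = F) or (r = T, q = T, s = F), and ((q | s) ∧ (q ∧ r)) ⇒ ~s holds there. If r is false, ((q | s) ∧ (q ∧ r)) ⇒ ~s reduces to true regardless of the other variables. Either way ((q | s) ∧ (q ∧ r)) ⇒ ~s holds.

[⇐] This fails. Under r = F, q = F, s = T, the left side is false but the right side is true.

The forward direction holds; the converse fails.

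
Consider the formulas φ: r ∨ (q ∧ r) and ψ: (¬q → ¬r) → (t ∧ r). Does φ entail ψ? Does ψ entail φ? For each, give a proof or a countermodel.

The forward direction fails; the converse holds.

(⟹) This fails. Under r = T, t = F, q = T, the left side is true but the right side is false.

(⟸) Assume the antecedent. If r is true, r ∨ (q ∧ r) reduces to true regardless of the other variables. If r is false, the antecedent cannot hold. Either way r ∨ (q ∧ r) holds.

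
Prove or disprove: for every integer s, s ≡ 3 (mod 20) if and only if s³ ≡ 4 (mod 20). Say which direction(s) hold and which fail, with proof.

Forward direction. This fails: take s = 3. Then 3 ≡ 3 (mod 20), but 3³ = 27 ≡ 7 (mod 20), not 4.

Converse. This fails: take s = 4. Then 4³ = 64 ≡ 4 (mod 20), yet 4 ≡ 4 (mod 20), not 3.

Neither implication holds.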